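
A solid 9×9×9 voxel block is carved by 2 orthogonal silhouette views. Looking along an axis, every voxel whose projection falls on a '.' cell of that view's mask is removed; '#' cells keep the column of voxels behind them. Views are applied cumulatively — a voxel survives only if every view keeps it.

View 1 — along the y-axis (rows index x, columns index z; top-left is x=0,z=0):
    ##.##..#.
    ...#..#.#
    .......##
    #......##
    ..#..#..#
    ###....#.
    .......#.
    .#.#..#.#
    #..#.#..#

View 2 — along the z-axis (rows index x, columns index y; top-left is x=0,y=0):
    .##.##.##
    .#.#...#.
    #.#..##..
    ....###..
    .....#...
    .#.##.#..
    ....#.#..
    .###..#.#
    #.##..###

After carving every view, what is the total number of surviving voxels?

|visual hull| = 121

start: 9×9×9 = 729 voxels
carve view 1 (along y, XZ-mask fill 29/81): 261 voxels remain
carve view 2 (along z, XY-mask fill 34/81): 121 voxels remain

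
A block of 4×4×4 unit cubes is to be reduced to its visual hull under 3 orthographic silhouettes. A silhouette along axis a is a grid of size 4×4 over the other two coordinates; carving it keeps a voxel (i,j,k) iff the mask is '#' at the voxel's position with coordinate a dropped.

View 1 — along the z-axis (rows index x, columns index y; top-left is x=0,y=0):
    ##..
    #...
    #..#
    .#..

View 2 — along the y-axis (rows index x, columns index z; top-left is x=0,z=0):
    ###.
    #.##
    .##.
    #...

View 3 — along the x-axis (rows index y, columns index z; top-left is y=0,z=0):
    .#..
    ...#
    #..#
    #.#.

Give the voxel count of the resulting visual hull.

voxel count = 3

before carving: 64 voxels (4×4×4)
carve view 1 (along z, XY-mask fill 6/16): 24 voxels remain
carve view 2 (along y, XZ-mask fill 9/16): 14 voxels remain
carve view 3 (along x, YZ-mask fill 6/16): 3 voxels remain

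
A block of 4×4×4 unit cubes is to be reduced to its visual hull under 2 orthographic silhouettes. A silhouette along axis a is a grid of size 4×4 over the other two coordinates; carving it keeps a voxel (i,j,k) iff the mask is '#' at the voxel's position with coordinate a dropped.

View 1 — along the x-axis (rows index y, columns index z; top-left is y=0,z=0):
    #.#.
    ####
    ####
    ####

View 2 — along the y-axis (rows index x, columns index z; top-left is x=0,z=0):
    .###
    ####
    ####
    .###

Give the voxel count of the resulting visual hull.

voxel count = 48

before carving: 64 voxels (4×4×4)
carve view 1 (along x, YZ-mask fill 14/16): 56 voxels remain
carve view 2 (along y, XZ-mask fill 14/16): 48 voxels remain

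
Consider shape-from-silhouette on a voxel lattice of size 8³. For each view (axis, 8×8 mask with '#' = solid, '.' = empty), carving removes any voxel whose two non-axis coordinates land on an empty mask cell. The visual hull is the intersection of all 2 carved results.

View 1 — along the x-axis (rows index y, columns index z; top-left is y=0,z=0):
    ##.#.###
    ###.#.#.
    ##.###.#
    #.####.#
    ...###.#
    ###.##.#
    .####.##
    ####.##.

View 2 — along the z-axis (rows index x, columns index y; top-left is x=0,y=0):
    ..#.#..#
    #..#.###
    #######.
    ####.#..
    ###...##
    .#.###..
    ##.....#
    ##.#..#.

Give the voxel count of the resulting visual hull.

204 voxels

start: 8×8×8 = 512 voxels
after view 1 [x-axis, 45 of 64 cells solid] → remaining = 360
after view 2 [z-axis, 36 of 64 cells solid] → remaining = 204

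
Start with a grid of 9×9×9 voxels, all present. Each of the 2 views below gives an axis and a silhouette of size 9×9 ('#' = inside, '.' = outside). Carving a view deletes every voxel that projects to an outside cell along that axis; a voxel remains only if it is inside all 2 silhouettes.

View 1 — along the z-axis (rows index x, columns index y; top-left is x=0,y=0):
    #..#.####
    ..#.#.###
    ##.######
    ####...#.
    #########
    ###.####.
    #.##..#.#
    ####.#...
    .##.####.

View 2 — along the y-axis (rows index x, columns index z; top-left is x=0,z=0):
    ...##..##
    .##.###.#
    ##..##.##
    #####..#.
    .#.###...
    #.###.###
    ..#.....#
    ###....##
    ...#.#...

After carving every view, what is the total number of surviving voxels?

before carving: 729 voxels (9×9×9)
carve view 1 (along z, XY-mask fill 56/81): 504 voxels remain
carve view 2 (along y, XZ-mask fill 42/81): 264 voxels remain

264 voxels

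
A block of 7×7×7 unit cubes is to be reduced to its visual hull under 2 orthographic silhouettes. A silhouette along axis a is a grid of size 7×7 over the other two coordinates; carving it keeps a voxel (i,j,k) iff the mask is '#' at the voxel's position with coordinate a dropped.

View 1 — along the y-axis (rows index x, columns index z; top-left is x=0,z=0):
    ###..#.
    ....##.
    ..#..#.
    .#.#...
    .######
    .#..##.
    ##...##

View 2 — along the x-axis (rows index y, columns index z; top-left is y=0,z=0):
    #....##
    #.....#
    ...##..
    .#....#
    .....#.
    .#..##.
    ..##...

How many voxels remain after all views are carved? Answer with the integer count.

start: 7×7×7 = 343 voxels
carve view 1 (along y, XZ-mask fill 23/49): 161 voxels remain
carve view 2 (along x, YZ-mask fill 15/49): 51 voxels remain

remaining voxels: 51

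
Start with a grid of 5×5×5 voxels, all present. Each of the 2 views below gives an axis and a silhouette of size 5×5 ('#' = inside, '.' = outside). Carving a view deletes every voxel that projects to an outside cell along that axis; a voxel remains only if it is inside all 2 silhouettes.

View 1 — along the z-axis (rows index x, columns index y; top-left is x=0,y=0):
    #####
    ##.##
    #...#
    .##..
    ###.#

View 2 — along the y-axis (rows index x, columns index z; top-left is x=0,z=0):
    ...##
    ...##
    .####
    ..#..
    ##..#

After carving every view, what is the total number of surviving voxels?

|visual hull| = 40

start: 5×5×5 = 125 voxels
  1. axis=2 (XY plane), |mask|=17  ⇒  voxels=85
  2. axis=1 (XZ plane), |mask|=12  ⇒  voxels=40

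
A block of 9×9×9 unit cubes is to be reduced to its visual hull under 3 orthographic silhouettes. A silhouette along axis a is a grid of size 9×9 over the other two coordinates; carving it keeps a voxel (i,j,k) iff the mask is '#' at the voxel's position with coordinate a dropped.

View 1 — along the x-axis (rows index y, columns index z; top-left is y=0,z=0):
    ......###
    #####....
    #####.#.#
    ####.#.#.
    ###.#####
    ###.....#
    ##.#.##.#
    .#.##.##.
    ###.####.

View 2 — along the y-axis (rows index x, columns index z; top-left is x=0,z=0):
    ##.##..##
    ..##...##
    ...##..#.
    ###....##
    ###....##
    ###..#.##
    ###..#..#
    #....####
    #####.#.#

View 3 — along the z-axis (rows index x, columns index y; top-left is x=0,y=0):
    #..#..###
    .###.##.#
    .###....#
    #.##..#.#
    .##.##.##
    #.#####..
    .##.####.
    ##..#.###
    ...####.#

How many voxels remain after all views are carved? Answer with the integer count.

168 voxels

start: 9×9×9 = 729 voxels
V1 x: intersect with YZ mask (51 set) -- 459 left
V2 y: intersect with XZ mask (46 set) -- 267 left
V3 z: intersect with XY mask (49 set) -- 168 left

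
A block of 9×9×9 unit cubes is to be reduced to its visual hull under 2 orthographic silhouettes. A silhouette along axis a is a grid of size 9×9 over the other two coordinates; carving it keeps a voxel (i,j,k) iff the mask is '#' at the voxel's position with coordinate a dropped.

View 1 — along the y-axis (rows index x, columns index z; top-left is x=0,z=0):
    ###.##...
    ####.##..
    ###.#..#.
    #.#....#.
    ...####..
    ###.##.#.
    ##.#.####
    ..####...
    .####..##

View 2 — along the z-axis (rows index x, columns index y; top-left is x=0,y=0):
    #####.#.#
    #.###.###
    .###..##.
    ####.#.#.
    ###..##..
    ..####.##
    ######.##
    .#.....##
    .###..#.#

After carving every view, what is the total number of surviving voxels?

274 voxels

before carving: 729 voxels (9×9×9)
V1 y: intersect with XZ mask (46 set) -- 414 left
V2 z: intersect with XY mask (52 set) -- 274 left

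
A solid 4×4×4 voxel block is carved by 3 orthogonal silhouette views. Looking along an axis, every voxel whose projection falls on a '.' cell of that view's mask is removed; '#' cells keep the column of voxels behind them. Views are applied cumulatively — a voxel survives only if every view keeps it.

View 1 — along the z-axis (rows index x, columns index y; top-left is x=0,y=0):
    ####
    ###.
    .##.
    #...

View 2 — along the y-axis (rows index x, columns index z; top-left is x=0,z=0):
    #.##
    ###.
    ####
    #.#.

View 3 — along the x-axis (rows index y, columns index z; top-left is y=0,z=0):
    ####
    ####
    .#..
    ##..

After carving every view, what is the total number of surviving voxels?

21 voxels

before carving: 64 voxels (4×4×4)
[1] z-view keeps 10 columns → grid now 40
[2] y-view keeps 12 columns → grid now 31
[3] x-view keeps 11 columns → grid now 21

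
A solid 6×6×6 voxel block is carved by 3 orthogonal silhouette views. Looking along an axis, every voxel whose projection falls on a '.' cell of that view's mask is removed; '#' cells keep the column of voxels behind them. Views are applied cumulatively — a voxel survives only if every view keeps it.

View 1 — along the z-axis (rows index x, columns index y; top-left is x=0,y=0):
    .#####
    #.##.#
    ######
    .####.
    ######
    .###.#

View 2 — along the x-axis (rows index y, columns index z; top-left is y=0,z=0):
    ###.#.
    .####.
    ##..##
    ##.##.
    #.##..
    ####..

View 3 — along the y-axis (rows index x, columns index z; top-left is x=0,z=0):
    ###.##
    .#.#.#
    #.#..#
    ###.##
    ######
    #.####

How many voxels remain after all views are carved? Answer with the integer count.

|visual hull| = 79

initial block: 6^3 = 216
after view 1 [z-axis, 29 of 36 cells solid] → remaining = 174
after view 2 [x-axis, 23 of 36 cells solid] → remaining = 112
after view 3 [y-axis, 27 of 36 cells solid] → remaining = 79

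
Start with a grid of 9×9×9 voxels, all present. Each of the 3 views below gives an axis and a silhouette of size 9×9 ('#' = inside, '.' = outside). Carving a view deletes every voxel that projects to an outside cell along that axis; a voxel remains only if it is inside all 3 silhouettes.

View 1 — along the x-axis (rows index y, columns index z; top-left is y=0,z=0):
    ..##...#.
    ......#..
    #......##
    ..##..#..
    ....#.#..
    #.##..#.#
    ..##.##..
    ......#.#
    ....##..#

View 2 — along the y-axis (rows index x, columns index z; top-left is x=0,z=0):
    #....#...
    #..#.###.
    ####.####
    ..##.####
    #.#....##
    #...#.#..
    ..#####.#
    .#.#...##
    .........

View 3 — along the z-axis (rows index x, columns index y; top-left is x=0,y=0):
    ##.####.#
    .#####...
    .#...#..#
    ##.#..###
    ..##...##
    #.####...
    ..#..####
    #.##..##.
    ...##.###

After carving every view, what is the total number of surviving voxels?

|visual hull| = 68

initial block: 9^3 = 729
[1] x-view keeps 26 columns → grid now 234
[2] y-view keeps 38 columns → grid now 120
[3] z-view keeps 45 columns → grid now 68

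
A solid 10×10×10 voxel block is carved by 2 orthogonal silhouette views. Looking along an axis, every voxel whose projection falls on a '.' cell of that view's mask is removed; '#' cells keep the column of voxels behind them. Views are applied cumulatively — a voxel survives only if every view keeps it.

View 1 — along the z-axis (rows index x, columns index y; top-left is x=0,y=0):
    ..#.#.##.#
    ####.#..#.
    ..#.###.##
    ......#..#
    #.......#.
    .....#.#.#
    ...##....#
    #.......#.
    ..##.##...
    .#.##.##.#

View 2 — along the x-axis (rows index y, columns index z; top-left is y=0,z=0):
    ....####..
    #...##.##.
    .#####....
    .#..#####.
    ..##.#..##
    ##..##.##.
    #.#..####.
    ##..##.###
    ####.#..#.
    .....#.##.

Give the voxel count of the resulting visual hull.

full grid |V| = 1000
step 1: project along z, AND mask (39/100) → |grid| = 390
step 2: project along x, AND mask (53/100) → |grid| = 203

remaining voxels: 203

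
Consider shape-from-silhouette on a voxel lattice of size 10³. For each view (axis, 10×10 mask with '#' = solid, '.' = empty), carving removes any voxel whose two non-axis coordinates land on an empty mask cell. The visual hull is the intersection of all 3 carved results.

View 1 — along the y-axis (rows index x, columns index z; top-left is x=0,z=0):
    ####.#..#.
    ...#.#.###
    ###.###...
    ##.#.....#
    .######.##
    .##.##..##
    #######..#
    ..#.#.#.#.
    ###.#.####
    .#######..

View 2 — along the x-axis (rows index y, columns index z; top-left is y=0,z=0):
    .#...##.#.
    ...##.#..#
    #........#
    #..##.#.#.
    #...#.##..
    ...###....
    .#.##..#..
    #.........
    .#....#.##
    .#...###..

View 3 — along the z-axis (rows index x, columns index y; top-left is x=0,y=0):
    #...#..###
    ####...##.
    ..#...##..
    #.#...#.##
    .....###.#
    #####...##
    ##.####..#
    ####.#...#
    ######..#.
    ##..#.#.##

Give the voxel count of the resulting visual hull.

remaining voxels: 125

full grid |V| = 1000
V1 y: intersect with XZ mask (62 set) -- 620 left
V2 x: intersect with YZ mask (35 set) -- 213 left
V3 z: intersect with XY mask (56 set) -- 125 left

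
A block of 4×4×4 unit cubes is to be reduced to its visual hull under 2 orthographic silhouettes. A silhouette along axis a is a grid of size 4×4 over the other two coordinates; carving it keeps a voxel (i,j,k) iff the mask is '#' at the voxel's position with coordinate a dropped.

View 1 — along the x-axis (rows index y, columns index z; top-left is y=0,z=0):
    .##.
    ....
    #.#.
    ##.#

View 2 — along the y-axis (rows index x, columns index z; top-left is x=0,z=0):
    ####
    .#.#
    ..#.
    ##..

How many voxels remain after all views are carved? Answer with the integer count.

|visual hull| = 16

initial block: 4^3 = 64
  1. axis=0 (YZ plane), |mask|=7  ⇒  voxels=28
  2. axis=1 (XZ plane), |mask|=9  ⇒  voxels=16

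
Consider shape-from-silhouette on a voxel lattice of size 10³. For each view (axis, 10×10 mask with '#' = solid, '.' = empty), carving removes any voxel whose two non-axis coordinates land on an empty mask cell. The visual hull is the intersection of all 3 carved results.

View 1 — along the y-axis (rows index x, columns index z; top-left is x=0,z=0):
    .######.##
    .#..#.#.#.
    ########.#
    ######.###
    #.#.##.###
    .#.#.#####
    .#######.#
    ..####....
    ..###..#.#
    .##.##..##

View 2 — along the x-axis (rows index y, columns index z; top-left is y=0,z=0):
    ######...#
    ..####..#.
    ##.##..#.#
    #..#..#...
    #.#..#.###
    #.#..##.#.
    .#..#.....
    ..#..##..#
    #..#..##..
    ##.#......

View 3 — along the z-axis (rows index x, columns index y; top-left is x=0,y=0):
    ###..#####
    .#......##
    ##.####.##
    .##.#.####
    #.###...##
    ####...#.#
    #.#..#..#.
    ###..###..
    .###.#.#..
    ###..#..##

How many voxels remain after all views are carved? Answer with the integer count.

189 voxels

initial block: 10^3 = 1000
carve view 1 (along y, XZ-mask fill 67/100): 670 voxels remain
carve view 2 (along x, YZ-mask fill 45/100): 295 voxels remain
carve view 3 (along z, XY-mask fill 59/100): 189 voxels remain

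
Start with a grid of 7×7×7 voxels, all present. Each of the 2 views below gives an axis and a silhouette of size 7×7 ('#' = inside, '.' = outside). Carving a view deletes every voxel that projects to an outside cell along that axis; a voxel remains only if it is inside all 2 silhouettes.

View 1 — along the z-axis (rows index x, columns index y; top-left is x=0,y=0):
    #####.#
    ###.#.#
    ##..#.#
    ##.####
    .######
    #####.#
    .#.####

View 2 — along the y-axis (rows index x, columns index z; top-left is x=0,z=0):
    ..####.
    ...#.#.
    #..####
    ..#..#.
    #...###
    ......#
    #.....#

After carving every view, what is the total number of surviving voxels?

start: 7×7×7 = 343 voxels
step 1: project along z, AND mask (38/49) → |grid| = 266
step 2: project along y, AND mask (20/49) → |grid| = 106

voxel count = 106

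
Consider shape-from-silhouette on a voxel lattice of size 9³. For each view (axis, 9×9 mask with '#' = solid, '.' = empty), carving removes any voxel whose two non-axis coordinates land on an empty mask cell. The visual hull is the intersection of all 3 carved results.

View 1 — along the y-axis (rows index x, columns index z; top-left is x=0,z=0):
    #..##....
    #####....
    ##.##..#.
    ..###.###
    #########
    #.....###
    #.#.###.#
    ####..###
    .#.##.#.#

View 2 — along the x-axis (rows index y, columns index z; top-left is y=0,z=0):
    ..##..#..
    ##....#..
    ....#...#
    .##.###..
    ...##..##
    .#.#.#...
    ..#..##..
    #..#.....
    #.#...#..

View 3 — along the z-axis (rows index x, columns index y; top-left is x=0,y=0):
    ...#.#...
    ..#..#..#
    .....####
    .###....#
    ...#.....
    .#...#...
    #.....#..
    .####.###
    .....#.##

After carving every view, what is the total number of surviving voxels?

before carving: 729 voxels (9×9×9)
after view 1 [y-axis, 50 of 81 cells solid] → remaining = 450
after view 2 [x-axis, 28 of 81 cells solid] → remaining = 158
after view 3 [z-axis, 28 of 81 cells solid] → remaining = 53

|visual hull| = 53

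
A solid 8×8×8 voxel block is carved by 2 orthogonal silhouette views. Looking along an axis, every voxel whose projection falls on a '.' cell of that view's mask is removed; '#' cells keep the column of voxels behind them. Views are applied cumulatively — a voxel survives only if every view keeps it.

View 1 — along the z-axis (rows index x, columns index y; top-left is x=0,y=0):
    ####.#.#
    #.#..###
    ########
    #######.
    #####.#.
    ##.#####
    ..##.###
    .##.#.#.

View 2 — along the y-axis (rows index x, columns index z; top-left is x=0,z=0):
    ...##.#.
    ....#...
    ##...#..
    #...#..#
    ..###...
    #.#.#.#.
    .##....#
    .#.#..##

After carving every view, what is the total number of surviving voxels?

start: 8×8×8 = 512 voxels
  1. axis=2 (XY plane), |mask|=48  ⇒  voxels=384
  2. axis=1 (XZ plane), |mask|=24  ⇒  voxels=145

|visual hull| = 145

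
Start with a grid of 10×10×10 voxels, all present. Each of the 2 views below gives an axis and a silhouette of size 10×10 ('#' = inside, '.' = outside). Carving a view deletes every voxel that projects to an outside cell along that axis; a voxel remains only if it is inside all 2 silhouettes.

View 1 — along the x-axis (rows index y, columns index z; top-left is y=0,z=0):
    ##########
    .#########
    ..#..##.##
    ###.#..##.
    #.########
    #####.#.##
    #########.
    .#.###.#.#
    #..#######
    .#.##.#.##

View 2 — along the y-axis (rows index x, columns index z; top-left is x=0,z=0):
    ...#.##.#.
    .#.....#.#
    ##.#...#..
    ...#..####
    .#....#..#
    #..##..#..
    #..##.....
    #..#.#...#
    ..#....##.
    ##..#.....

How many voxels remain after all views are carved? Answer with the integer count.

before carving: 1000 voxels (10×10×10)
  1. axis=0 (YZ plane), |mask|=76  ⇒  voxels=760
  2. axis=1 (XZ plane), |mask|=36  ⇒  voxels=272

272 voxels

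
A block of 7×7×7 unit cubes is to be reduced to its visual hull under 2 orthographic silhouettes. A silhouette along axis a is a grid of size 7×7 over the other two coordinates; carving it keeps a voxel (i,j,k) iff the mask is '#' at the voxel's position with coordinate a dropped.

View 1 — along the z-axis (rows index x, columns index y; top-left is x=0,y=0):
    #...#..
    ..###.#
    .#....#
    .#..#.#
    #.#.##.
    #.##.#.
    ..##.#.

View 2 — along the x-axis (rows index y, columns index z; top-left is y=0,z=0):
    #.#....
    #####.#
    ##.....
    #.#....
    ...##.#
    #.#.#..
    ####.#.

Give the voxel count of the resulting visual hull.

start: 7×7×7 = 343 voxels
[1] z-view keeps 22 columns → grid now 154
[2] x-view keeps 23 columns → grid now 68

68 voxels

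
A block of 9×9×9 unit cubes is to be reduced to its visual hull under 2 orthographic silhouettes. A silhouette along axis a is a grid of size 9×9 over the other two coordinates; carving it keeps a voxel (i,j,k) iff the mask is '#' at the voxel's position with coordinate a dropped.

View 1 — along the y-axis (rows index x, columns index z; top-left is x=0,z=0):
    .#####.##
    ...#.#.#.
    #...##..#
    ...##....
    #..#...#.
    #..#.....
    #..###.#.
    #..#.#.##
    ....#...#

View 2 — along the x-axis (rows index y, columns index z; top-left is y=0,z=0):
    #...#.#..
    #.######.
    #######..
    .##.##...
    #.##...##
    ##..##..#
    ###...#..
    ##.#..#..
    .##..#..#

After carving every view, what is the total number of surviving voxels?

|visual hull| = 147

start: 9×9×9 = 729 voxels
after view 1 [y-axis, 33 of 81 cells solid] → remaining = 297
after view 2 [x-axis, 43 of 81 cells solid] → remaining = 147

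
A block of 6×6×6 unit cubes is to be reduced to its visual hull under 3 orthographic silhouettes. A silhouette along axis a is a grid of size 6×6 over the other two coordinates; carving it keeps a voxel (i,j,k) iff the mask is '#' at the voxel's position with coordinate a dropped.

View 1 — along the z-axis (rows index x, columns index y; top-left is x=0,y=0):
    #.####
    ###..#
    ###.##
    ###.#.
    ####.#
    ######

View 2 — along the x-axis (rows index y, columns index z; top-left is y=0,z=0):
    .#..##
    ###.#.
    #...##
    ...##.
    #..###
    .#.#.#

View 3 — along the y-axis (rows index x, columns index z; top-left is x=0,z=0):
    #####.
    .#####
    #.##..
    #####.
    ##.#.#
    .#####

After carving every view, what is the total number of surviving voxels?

full grid |V| = 216
after view 1 [z-axis, 29 of 36 cells solid] → remaining = 174
after view 2 [x-axis, 19 of 36 cells solid] → remaining = 93
after view 3 [y-axis, 27 of 36 cells solid] → remaining = 65

|visual hull| = 65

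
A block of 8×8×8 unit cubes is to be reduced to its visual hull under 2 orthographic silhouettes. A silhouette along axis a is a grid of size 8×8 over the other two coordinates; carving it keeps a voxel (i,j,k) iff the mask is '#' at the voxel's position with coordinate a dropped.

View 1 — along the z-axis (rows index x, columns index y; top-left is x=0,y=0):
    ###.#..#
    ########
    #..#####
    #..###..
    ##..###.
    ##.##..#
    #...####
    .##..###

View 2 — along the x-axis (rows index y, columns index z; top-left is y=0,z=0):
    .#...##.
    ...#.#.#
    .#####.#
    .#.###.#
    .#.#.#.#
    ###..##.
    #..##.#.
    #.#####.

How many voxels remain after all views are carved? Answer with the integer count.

remaining voxels: 188

start: 8×8×8 = 512 voxels
  1. axis=2 (XY plane), |mask|=43  ⇒  voxels=344
  2. axis=0 (YZ plane), |mask|=36  ⇒  voxels=188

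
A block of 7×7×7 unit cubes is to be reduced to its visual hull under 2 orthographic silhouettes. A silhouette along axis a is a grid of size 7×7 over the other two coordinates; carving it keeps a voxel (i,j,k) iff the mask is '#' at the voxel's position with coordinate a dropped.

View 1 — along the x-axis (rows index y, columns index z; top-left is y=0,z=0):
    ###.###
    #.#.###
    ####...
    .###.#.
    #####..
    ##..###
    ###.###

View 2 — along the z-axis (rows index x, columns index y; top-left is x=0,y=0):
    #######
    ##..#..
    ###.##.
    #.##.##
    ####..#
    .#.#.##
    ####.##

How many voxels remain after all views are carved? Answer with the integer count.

initial block: 7^3 = 343
[1] x-view keeps 35 columns → grid now 245
[2] z-view keeps 35 columns → grid now 176

remaining voxels: 176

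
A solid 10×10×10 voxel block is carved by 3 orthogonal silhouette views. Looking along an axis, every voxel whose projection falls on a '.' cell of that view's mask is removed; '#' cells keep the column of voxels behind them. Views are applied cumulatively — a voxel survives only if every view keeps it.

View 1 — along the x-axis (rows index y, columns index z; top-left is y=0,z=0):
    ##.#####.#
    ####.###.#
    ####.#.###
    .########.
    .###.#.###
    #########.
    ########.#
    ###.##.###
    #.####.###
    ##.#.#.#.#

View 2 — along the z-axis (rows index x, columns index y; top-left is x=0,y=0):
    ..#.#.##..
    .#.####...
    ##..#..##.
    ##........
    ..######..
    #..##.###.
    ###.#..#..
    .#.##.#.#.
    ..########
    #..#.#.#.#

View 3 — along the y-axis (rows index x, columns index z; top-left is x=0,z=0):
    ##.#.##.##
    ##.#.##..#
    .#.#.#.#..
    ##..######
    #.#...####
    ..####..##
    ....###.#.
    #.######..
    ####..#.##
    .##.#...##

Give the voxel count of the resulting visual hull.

start: 10×10×10 = 1000 voxels
step 1: project along x, AND mask (79/100) → |grid| = 790
step 2: project along z, AND mask (51/100) → |grid| = 406
step 3: project along y, AND mask (60/100) → |grid| = 237

237 voxels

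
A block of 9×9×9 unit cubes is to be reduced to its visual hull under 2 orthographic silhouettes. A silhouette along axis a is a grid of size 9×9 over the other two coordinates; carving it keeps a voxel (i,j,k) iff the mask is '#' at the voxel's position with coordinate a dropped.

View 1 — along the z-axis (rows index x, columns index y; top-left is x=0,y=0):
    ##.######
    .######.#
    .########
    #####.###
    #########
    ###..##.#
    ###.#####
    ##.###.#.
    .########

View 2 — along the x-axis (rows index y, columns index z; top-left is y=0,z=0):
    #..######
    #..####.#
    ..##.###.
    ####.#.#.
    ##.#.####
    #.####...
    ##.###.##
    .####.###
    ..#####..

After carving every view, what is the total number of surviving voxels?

remaining voxels: 414

before carving: 729 voxels (9×9×9)
carve view 1 (along z, XY-mask fill 68/81): 612 voxels remain
carve view 2 (along x, YZ-mask fill 55/81): 414 voxels remain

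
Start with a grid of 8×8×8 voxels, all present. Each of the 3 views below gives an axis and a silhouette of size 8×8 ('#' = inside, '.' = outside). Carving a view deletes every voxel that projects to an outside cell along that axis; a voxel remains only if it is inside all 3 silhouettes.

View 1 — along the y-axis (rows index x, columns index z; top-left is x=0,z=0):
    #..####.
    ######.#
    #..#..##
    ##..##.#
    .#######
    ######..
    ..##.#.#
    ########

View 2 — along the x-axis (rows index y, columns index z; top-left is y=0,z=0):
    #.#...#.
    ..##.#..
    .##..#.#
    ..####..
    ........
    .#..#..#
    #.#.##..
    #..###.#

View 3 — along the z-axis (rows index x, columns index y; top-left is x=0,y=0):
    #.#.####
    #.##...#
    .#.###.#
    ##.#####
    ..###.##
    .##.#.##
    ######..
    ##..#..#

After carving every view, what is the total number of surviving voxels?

remaining voxels: 97

before carving: 512 voxels (8×8×8)
[1] y-view keeps 46 columns → grid now 368
[2] x-view keeps 26 columns → grid now 155
[3] z-view keeps 42 columns → grid now 97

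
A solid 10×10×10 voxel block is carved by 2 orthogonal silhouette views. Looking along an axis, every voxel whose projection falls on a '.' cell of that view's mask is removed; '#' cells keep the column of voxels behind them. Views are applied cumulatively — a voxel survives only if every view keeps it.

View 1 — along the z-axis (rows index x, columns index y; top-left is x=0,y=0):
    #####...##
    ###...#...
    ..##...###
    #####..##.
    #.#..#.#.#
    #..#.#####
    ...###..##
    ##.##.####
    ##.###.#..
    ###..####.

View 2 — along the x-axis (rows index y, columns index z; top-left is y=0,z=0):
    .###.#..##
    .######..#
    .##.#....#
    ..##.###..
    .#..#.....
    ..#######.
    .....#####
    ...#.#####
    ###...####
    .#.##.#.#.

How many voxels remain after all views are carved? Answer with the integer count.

initial block: 10^3 = 1000
[1] z-view keeps 61 columns → grid now 610
[2] x-view keeps 54 columns → grid now 335

voxel count = 335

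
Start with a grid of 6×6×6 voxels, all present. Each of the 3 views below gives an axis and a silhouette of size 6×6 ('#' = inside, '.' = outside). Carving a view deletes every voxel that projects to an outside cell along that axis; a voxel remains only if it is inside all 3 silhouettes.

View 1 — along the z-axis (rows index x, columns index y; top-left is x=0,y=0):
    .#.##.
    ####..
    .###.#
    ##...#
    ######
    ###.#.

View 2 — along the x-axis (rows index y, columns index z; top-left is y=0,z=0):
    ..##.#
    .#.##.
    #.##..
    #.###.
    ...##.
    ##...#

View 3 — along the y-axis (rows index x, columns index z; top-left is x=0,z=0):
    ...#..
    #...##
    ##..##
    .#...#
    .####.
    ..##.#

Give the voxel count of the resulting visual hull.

initial block: 6^3 = 216
  1. axis=2 (XY plane), |mask|=24  ⇒  voxels=144
  2. axis=0 (YZ plane), |mask|=18  ⇒  voxels=73
  3. axis=1 (XZ plane), |mask|=17  ⇒  voxels=40

|visual hull| = 40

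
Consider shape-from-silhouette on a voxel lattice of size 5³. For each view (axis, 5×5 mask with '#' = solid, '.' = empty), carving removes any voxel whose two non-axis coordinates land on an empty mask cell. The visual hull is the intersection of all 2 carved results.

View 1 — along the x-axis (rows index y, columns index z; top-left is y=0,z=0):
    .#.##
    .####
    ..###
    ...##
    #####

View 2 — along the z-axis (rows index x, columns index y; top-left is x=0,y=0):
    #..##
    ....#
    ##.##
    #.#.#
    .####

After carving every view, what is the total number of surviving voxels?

54 voxels

before carving: 125 voxels (5×5×5)
after view 1 [x-axis, 17 of 25 cells solid] → remaining = 85
after view 2 [z-axis, 15 of 25 cells solid] → remaining = 54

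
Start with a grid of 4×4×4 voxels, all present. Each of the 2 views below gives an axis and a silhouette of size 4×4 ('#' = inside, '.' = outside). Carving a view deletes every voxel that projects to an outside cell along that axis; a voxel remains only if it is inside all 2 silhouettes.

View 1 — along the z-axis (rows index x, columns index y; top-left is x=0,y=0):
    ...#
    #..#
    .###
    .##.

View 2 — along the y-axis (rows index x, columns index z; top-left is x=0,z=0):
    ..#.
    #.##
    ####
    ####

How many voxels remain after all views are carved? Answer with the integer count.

before carving: 64 voxels (4×4×4)
carve view 1 (along z, XY-mask fill 8/16): 32 voxels remain
carve view 2 (along y, XZ-mask fill 12/16): 27 voxels remain

|visual hull| = 27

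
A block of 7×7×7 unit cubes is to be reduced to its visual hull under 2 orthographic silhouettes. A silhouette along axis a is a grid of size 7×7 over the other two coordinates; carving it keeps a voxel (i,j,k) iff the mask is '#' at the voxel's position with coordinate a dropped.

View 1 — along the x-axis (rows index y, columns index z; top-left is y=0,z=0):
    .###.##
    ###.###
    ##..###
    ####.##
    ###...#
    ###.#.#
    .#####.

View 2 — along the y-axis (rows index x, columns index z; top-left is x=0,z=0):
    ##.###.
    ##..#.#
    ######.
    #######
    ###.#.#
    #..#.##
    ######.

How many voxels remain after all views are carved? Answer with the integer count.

initial block: 7^3 = 343
after view 1 [x-axis, 36 of 49 cells solid] → remaining = 252
after view 2 [y-axis, 37 of 49 cells solid] → remaining = 189

|visual hull| = 189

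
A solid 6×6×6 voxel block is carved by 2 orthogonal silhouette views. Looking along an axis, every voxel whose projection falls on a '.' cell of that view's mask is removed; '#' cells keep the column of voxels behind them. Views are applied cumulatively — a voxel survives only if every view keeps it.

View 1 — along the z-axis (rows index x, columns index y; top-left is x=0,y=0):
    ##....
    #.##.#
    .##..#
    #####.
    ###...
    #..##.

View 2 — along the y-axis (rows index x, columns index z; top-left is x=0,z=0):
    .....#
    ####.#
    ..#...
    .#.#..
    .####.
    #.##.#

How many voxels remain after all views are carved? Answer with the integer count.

start: 6×6×6 = 216 voxels
V1 z: intersect with XY mask (20 set) -- 120 left
V2 y: intersect with XZ mask (17 set) -- 59 left

voxel count = 59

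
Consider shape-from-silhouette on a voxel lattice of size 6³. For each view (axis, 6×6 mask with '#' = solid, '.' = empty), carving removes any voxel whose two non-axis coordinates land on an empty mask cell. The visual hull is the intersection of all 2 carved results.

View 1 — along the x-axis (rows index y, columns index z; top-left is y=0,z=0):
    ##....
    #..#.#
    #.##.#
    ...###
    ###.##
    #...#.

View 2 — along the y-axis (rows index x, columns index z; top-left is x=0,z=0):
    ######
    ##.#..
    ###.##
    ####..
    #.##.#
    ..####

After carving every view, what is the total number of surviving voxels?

initial block: 6^3 = 216
carve view 1 (along x, YZ-mask fill 19/36): 114 voxels remain
carve view 2 (along y, XZ-mask fill 26/36): 83 voxels remain

83 voxels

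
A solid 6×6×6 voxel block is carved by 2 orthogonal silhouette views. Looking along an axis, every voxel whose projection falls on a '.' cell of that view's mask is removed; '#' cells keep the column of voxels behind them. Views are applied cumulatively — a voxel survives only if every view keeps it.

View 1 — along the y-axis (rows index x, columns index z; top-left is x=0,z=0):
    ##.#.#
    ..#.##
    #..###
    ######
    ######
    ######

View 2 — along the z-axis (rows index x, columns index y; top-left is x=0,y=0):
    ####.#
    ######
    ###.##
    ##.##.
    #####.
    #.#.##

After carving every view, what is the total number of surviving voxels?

before carving: 216 voxels (6×6×6)
[1] y-view keeps 29 columns → grid now 174
[2] z-view keeps 29 columns → grid now 136

remaining voxels: 136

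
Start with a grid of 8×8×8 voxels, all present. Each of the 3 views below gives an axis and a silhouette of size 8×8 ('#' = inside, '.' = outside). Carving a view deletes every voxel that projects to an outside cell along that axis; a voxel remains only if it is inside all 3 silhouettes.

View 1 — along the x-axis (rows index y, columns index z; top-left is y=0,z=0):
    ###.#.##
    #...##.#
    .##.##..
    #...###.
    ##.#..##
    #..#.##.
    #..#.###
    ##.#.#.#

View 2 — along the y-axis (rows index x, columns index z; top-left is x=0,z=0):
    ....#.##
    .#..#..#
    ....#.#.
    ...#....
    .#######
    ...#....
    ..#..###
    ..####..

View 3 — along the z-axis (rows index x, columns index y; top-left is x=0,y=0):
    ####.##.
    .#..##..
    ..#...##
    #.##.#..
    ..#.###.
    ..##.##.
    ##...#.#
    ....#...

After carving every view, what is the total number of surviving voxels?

voxel count = 45

before carving: 512 voxels (8×8×8)
V1 x: intersect with YZ mask (37 set) -- 296 left
V2 y: intersect with XZ mask (25 set) -- 108 left
V3 z: intersect with XY mask (29 set) -- 45 left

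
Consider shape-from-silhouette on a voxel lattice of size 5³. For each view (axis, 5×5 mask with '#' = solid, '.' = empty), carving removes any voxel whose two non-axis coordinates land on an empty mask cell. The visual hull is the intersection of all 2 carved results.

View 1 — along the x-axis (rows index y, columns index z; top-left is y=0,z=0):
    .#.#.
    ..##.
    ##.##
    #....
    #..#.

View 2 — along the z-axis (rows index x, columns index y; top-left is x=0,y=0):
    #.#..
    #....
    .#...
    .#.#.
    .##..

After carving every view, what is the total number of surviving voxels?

remaining voxels: 19

before carving: 125 voxels (5×5×5)
V1 x: intersect with YZ mask (11 set) -- 55 left
V2 z: intersect with XY mask (8 set) -- 19 left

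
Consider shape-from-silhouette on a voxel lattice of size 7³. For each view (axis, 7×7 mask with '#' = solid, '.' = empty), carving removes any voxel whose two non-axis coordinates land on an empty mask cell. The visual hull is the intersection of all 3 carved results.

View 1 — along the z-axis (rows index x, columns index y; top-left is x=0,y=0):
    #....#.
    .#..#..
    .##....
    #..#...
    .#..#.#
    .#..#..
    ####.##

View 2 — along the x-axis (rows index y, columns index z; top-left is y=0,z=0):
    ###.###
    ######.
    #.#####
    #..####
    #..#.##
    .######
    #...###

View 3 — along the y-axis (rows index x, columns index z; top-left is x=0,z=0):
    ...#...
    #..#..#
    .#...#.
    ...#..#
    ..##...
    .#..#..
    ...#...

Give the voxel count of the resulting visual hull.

before carving: 343 voxels (7×7×7)
step 1: project along z, AND mask (19/49) → |grid| = 133
step 2: project along x, AND mask (37/49) → |grid| = 102
step 3: project along y, AND mask (13/49) → |grid| = 21

21 voxels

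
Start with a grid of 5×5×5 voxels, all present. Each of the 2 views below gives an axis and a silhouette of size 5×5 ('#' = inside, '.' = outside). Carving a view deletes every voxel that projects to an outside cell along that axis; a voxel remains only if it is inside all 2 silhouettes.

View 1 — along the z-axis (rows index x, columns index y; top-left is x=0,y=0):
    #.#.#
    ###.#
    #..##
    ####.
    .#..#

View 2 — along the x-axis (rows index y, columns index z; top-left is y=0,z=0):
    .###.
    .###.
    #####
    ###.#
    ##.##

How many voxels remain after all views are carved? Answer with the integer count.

start: 5×5×5 = 125 voxels
carve view 1 (along z, XY-mask fill 16/25): 80 voxels remain
carve view 2 (along x, YZ-mask fill 19/25): 60 voxels remain

voxel count = 60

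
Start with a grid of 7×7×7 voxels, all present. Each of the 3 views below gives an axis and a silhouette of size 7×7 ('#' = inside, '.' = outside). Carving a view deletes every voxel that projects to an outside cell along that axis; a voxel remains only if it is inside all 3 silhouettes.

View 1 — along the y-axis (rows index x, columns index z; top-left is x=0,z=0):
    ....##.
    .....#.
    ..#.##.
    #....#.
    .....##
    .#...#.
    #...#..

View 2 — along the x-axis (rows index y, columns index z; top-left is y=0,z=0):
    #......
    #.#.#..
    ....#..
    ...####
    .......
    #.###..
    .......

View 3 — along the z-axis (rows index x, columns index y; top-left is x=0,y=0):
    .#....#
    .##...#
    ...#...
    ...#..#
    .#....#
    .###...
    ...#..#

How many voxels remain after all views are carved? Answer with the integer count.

full grid |V| = 343
  1. axis=1 (XZ plane), |mask|=14  ⇒  voxels=98
  2. axis=0 (YZ plane), |mask|=13  ⇒  voxels=27
  3. axis=2 (XY plane), |mask|=15  ⇒  voxels=6

remaining voxels: 6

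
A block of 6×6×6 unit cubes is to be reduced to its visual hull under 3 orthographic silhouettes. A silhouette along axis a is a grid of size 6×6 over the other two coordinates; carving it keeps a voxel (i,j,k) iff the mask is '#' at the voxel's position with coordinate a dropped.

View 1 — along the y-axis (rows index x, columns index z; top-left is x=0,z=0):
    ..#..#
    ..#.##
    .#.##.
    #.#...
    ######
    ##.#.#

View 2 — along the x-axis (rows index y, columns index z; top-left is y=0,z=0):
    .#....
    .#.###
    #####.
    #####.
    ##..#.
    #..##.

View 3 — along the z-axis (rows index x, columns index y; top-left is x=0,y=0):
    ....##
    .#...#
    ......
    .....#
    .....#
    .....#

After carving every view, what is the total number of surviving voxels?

voxel count = 9

initial block: 6^3 = 216
[1] y-view keeps 20 columns → grid now 120
[2] x-view keeps 21 columns → grid now 66
[3] z-view keeps 7 columns → grid now 9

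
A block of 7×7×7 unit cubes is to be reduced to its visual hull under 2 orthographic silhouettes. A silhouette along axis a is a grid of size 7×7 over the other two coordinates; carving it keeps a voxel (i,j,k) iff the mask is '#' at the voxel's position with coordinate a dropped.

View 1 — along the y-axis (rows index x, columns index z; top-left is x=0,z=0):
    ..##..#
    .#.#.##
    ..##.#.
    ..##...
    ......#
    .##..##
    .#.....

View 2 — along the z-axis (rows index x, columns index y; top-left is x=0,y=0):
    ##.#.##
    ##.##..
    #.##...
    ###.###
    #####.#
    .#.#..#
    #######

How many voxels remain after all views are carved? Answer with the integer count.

voxel count = 77

full grid |V| = 343
carve view 1 (along y, XZ-mask fill 18/49): 126 voxels remain
carve view 2 (along z, XY-mask fill 34/49): 77 voxels remain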